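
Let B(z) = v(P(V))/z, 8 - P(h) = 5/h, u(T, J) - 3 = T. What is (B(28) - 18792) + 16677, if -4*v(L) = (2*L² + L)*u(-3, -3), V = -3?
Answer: -2115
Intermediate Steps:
u(T, J) = 3 + T
P(h) = 8 - 5/h
v(L) = 0 (v(L) = -(2*L² + L)*(3 - 3)/4 = -(L + 2*L²)*0/4 = -¼*0 = 0)
B(z) = 0 (B(z) = 0/z = 0)
(B(28) - 18792) + 16677 = (0 - 18792) + 16677 = -18792 + 16677 = -2115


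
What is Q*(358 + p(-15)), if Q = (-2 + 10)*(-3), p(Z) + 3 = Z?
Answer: -8160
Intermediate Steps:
p(Z) = -3 + Z
Q = -24 (Q = 8*(-3) = -24)
Q*(358 + p(-15)) = -24*(358 + (-3 - 15)) = -24*(358 - 18) = -24*340 = -8160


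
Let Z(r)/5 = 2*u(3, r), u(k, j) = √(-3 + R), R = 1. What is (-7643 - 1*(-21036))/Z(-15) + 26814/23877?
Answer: 8938/7959 - 13393*I*√2/20 ≈ 1.123 - 947.03*I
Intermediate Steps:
u(k, j) = I*√2 (u(k, j) = √(-3 + 1) = √(-2) = I*√2)
Z(r) = 10*I*√2 (Z(r) = 5*(2*(I*√2)) = 5*(2*I*√2) = 10*I*√2)
(-7643 - 1*(-21036))/Z(-15) + 26814/23877 = (-7643 - 1*(-21036))/((10*I*√2)) + 26814/23877 = (-7643 + 21036)*(-I*√2/20) + 26814*(1/23877) = 13393*(-I*√2/20) + 8938/7959 = -13393*I*√2/20 + 8938/7959 = 8938/7959 - 13393*I*√2/20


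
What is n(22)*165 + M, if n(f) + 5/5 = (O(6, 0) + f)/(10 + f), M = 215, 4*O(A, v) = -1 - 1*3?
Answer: 5065/32 ≈ 158.28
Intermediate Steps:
O(A, v) = -1 (O(A, v) = (-1 - 1*3)/4 = (-1 - 3)/4 = (¼)*(-4) = -1)
n(f) = -1 + (-1 + f)/(10 + f)
n(22)*165 + M = -11/(10 + 22)*165 + 215 = -11/32*165 + 215 = -1815/32 + 215 = 5065/32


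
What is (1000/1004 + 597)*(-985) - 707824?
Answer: -325509369/251 ≈ -1.2969e+6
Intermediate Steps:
(1000/1004 + 597)*(-985) - 707824 = (1000*(1/1004) + 597)*(-985) - 707824 = (250/251 + 597)*(-985) - 707824 = (150097/251)*(-985) - 707824 = -147845545/251 - 707824 = -325509369/251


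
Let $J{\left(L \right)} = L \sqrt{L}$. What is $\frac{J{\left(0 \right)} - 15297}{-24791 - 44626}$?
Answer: $\frac{5099}{23139} \approx 0.22036$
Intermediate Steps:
$J{\left(L \right)} = L^{\frac{3}{2}}$
$\frac{J{\left(0 \right)} - 15297}{-24791 - 44626} = \frac{0^{\frac{3}{2}} - 15297}{-24791 - 44626} = \frac{0 - 15297}{-69417} = \left(-15297\right) \left(- \frac{1}{69417}\right) = \frac{5099}{23139}$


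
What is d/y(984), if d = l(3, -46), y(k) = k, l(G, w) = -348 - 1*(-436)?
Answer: 11/123 ≈ 0.089431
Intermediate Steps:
l(G, w) = 88 (l(G, w) = -348 + 436 = 88)
d = 88
d/y(984) = 88/984 = 88*(1/984) = 11/123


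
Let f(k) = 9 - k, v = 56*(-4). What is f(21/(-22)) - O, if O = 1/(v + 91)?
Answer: 29149/2926 ≈ 9.9621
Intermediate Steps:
v = -224
O = -1/133 (O = 1/(-224 + 91) = 1/(-133) = -1/133 ≈ -0.0075188)
f(21/(-22)) - O = (9 - 21/(-22)) - 1*(-1/133) = (9 - 21*(-1)/22) + 1/133 = (9 - 1*(-21/22)) + 1/133 = (9 + 21/22) + 1/133 = 219/22 + 1/133 = 29149/2926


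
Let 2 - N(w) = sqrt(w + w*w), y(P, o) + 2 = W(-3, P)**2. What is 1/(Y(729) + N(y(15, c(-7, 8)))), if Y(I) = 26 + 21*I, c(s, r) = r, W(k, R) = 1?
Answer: 1/15337 ≈ 6.5202e-5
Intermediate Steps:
y(P, o) = -1 (y(P, o) = -2 + 1**2 = -2 + 1 = -1)
N(w) = 2 - sqrt(w + w**2) (N(w) = 2 - sqrt(w + w*w) = 2 - sqrt(w + w**2))
1/(Y(729) + N(y(15, c(-7, 8)))) = 1/((26 + 21*729) + (2 - sqrt(-(1 - 1)))) = 1/((26 + 15309) + (2 - sqrt(-1*0))) = 1/(15335 + (2 - sqrt(0))) = 1/(15335 + (2 - 1*0)) = 1/(15335 + (2 + 0)) = 1/(15335 + 2) = 1/15337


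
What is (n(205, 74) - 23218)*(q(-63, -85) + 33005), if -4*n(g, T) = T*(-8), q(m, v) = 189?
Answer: -765785580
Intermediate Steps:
n(g, T) = 2*T (n(g, T) = -T*(-8)/4 = -(-2)*T = 2*T)
(n(205, 74) - 23218)*(q(-63, -85) + 33005) = (2*74 - 23218)*(189 + 33005) = (148 - 23218)*33194 = -23070*33194 = -765785580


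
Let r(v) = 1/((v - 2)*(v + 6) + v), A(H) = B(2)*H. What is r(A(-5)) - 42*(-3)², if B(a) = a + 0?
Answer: -14363/38 ≈ -377.97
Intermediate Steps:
B(a) = a
A(H) = 2*H
r(v) = 1/(v + (-2 + v)*(6 + v)) (r(v) = 1/((-2 + v)*(6 + v) + v) = 1/(v + (-2 + v)*(6 + v)))
r(A(-5)) - 42*(-3)² = 1/(-12 + (2*(-5))² + 5*(2*(-5))) - 42*(-3)² = 1/(-12 + (-10)² + 5*(-10)) - 42*9 = 1/(-12 + 100 - 50) - 378 = 1/38 - 378 = -14363/38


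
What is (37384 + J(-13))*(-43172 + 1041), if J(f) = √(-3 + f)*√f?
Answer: -1575025304 + 168524*√13 ≈ -1.5744e+9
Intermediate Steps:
J(f) = √f*√(-3 + f)
(37384 + J(-13))*(-43172 + 1041) = (37384 + √(-13)*√(-3 - 13))*(-43172 + 1041) = (37384 + (I*√13)*√(-16))*(-42131) = (37384 + (I*√13)*(4*I))*(-42131) = (37384 - 4*√13)*(-42131) = -1575025304 + 168524*√13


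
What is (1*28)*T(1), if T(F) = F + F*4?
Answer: 140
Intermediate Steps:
T(F) = 5*F (T(F) = F + 4*F = 5*F)
(1*28)*T(1) = (1*28)*(5*1) = 28*5 = 140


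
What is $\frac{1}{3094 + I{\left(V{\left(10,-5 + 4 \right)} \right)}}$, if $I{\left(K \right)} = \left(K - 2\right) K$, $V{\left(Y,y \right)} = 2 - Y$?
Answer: $\frac{1}{3174} \approx 0.00031506$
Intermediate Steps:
$I{\left(K \right)} = K \left(-2 + K\right)$ ($I{\left(K \right)} = \left(-2 + K\right) K = K \left(-2 + K\right)$)
$\frac{1}{3094 + I{\left(V{\left(10,-5 + 4 \right)} \right)}} = \frac{1}{3094 + \left(2 - 10\right) \left(-2 + \left(2 - 10\right)\right)} = \frac{1}{3094 - 8 \left(-2 - 8\right)} = \frac{1}{3094 - -80} = \frac{1}{3094 + 80} = \frac{1}{3174}$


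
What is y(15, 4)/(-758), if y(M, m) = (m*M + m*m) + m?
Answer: -40/379 ≈ -0.10554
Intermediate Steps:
y(M, m) = m + m**2 + M*m (y(M, m) = (M*m + m**2) + m = (m**2 + M*m) + m = m + m**2 + M*m)
y(15, 4)/(-758) = (4*(1 + 15 + 4))/(-758) = (4*20)*(-1/758) = 80*(-1/758) = -40/379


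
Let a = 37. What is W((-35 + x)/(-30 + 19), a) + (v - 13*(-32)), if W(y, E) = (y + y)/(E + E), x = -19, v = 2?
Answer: 170180/407 ≈ 418.13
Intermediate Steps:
W(y, E) = y/E (W(y, E) = (2*y)/((2*E)) = (2*y)*(1/(2*E)) = y/E)
W((-35 + x)/(-30 + 19), a) + (v - 13*(-32)) = ((-35 - 19)/(-30 + 19))/37 + (2 - 13*(-32)) = -54/(-11)*(1/37) + (2 + 416) = -54*(-1/11)*(1/37) + 418 = (54/11)*(1/37) + 418 = 54/407 + 418 = 170180/407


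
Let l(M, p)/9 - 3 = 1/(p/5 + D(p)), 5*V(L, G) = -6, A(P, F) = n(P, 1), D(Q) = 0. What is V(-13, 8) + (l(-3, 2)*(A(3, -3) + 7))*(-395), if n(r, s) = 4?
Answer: -2150787/10 ≈ -2.1508e+5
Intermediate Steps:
A(P, F) = 4
V(L, G) = -6/5 (V(L, G) = (⅕)*(-6) = -6/5)
l(M, p) = 27 + 45/p (l(M, p) = 27 + 9/(p/5 + 0) = 27 + 9/((p/5)) = 27 + 9*(5/p) = 27 + 45/p)
V(-13, 8) + (l(-3, 2)*(A(3, -3) + 7))*(-395) = -6/5 + ((27 + 45/2)*(4 + 7))*(-395) = -6/5 + ((27 + 45*(½))*11)*(-395) = -6/5 + ((27 + 45/2)*11)*(-395) = -6/5 + ((99/2)*11)*(-395) = -6/5 + (1089/2)*(-395) = -6/5 - 430155/2 = -2150787/10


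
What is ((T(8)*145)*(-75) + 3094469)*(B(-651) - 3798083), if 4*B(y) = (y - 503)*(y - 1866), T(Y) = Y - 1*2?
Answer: -18611088357683/2 ≈ -9.3055e+12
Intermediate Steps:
T(Y) = -2 + Y (T(Y) = Y - 2 = -2 + Y)
B(y) = (-1866 + y)*(-503 + y)/4 (B(y) = ((y - 503)*(y - 1866))/4 = ((-503 + y)*(-1866 + y))/4 = ((-1866 + y)*(-503 + y))/4 = (-1866 + y)*(-503 + y)/4)
((T(8)*145)*(-75) + 3094469)*(B(-651) - 3798083) = (((-2 + 8)*145)*(-75) + 3094469)*((469299/2 - 2369/4*(-651) + (¼)*(-651)²) - 3798083) = ((6*145)*(-75) + 3094469)*((469299/2 + 1542219/4 + (¼)*423801) - 3798083) = (870*(-75) + 3094469)*((469299/2 + 1542219/4 + 423801/4) - 3798083) = (-65250 + 3094469)*(1452309/2 - 3798083) = 3029219*(-6143857/2) = -18611088357683/2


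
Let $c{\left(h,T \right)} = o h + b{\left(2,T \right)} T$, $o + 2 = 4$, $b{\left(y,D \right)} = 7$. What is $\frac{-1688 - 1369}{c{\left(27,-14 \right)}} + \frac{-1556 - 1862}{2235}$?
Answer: $\frac{6682003}{98340} \approx 67.948$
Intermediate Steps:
$o = 2$ ($o = -2 + 4 = 2$)
$c{\left(h,T \right)} = 2 h + 7 T$
$\frac{-1688 - 1369}{c{\left(27,-14 \right)}} + \frac{-1556 - 1862}{2235} = \frac{-1688 - 1369}{2 \cdot 27 + 7 \left(-14\right)} + \frac{-1556 - 1862}{2235} = - \frac{3057}{54 - 98} + \left(-1556 - 1862\right) \frac{1}{2235} = - \frac{3057}{-44} - \frac{3418}{2235} = \left(-3057\right) \left(- \frac{1}{44}\right) - \frac{3418}{2235} = \frac{3057}{44} - \frac{3418}{2235} = \frac{6682003}{98340}$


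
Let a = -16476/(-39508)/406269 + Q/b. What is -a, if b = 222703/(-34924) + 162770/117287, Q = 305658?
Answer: 20674836789357958146491/337457891278728171 ≈ 61266.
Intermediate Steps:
b = -20435587281/4096131188 (b = 222703*(-1/34924) + 162770*(1/117287) = -222703/34924 + 162770/117287 = -20435587281/4096131188 ≈ -4.9890)
a = -20674836789357958146491/337457891278728171 (a = -16476/(-39508)/406269 + 305658/(-20435587281/4096131188) = -16476*(-1/39508)*(1/406269) + 305658*(-4096131188/20435587281) = (4119/9877)*(1/406269) - 139112807406856/2270620809 = 1373/1337572971 - 139112807406856/2270620809 = -20674836789357958146491/337457891278728171 ≈ -61266.)
-a = -1*(-20674836789357958146491/337457891278728171) = 20674836789357958146491/337457891278728171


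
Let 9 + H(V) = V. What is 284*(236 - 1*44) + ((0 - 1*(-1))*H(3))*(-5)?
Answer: 54558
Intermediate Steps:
H(V) = -9 + V
284*(236 - 1*44) + ((0 - 1*(-1))*H(3))*(-5) = 284*(236 - 1*44) + ((0 - 1*(-1))*(-9 + 3))*(-5) = 284*(236 - 44) + ((0 + 1)*(-6))*(-5) = 284*192 + (1*(-6))*(-5) = 54528 - 6*(-5) = 54528 + 30 = 54558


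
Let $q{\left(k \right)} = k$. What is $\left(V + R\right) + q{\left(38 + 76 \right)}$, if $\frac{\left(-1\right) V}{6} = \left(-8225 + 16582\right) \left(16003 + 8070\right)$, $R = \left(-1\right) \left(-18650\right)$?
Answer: $-1207049602$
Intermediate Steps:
$R = 18650$
$V = -1207068366$ ($V = - 6 \left(-8225 + 16582\right) \left(16003 + 8070\right) = - 6 \cdot 8357 \cdot 24073 = \left(-6\right) 201178061 = -1207068366$)
$\left(V + R\right) + q{\left(38 + 76 \right)} = \left(-1207068366 + 18650\right) + \left(38 + 76\right) = -1207049716 + 114 = -1207049602$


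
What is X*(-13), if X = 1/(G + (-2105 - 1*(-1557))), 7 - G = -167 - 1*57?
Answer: 13/317 ≈ 0.041009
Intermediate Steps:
G = 231 (G = 7 - (-167 - 1*57) = 7 - (-167 - 57) = 7 - 1*(-224) = 7 + 224 = 231)
X = -1/317 (X = 1/(231 + (-2105 - 1*(-1557))) = 1/(231 + (-2105 + 1557)) = 1/(231 - 548) = 1/(-317) = -1/317 ≈ -0.0031546)
X*(-13) = -1/317*(-13) = 13/317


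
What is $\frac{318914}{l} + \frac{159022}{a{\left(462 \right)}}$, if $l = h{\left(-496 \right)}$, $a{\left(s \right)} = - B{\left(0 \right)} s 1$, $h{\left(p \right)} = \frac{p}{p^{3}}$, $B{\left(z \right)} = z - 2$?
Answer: $\frac{36247571419799}{462} \approx 7.8458 \cdot 10^{10}$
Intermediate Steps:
$B{\left(z \right)} = -2 + z$ ($B{\left(z \right)} = z - 2 = -2 + z$)
$h{\left(p \right)} = \frac{1}{p^{2}}$ ($h{\left(p \right)} = \frac{p}{p^{3}} = \frac{1}{p^{2}}$)
$a{\left(s \right)} = 2 s$ ($a{\left(s \right)} = - (-2 + 0) s 1 = \left(-1\right) \left(-2\right) s 1 = 2 s 1 = 2 s$)
$l = \frac{1}{246016} \approx 4.0648 \cdot 10^{-6}$
$\frac{318914}{l} + \frac{159022}{a{\left(462 \right)}} = 318914 \frac{1}{\frac{1}{246016}} + \frac{159022}{2 \cdot 462} = 318914 \cdot 246016 + \frac{159022}{924} = 78457946624 + 159022 \cdot \frac{1}{924} = 78457946624 + \frac{79511}{462} = \frac{36247571419799}{462}$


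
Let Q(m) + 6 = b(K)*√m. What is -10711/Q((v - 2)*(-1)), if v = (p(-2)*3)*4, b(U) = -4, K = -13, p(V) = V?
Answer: -32133/190 + 10711*√26/95 ≈ 405.78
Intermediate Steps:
v = -24 (v = -2*3*4 = -6*4 = -24)
Q(m) = -6 - 4*√m
-10711/Q((v - 2)*(-1)) = -10711/(-6 - 4*√26)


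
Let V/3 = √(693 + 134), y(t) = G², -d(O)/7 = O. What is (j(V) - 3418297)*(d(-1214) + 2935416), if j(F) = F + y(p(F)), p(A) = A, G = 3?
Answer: -10063145899232 + 8831742*√827 ≈ -1.0063e+13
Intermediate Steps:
d(O) = -7*O
y(t) = 9 (y(t) = 3² = 9)
V = 3*√827 (V = 3*√(693 + 134) = 3*√827 ≈ 86.273)
j(F) = 9 + F (j(F) = F + 9 = 9 + F)
(j(V) - 3418297)*(d(-1214) + 2935416) = ((9 + 3*√827) - 3418297)*(-7*(-1214) + 2935416) = (-3418288 + 3*√827)*(8498 + 2935416) = (-3418288 + 3*√827)*2943914 = -10063145899232 + 8831742*√827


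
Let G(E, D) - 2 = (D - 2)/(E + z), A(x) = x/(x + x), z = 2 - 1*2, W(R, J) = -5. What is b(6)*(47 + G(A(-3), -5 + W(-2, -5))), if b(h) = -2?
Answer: -50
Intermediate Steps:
z = 0 (z = 2 - 2 = 0)
A(x) = 1/2 (A(x) = x/((2*x)) = x*(1/(2*x)) = 1/2)
G(E, D) = 2 + (-2 + D)/E (G(E, D) = 2 + (D - 2)/(E + 0) = 2 + (-2 + D)/E)
b(6)*(47 + G(A(-3), -5 + W(-2, -5))) = -2*(47 + (-2 + (-5 - 5) + 2*(1/2))/(1/2)) = -2*(47 + 2*(-2 - 10 + 1)) = -2*(47 + 2*(-11)) = -2*(47 - 22) = -2*25 = -50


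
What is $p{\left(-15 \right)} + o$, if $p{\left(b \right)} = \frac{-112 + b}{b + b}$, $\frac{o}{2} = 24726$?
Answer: $\frac{1483687}{30} \approx 49456.0$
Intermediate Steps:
$o = 49452$ ($o = 2 \cdot 24726 = 49452$)
$p{\left(b \right)} = \frac{-112 + b}{2 b}$
$p{\left(-15 \right)} + o = \frac{-112 - 15}{2 \left(-15\right)} + 49452 = \frac{1}{2} \left(- \frac{1}{15}\right) \left(-127\right) + 49452 = \frac{127}{30} + 49452 = \frac{1483687}{30}$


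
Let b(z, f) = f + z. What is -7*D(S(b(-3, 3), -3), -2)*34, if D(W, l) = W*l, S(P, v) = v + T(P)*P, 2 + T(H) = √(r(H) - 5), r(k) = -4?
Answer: -1428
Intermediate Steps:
T(H) = -2 + 3*I (T(H) = -2 + √(-4 - 5) = -2 + √(-9) = -2 + 3*I)
S(P, v) = v + P*(-2 + 3*I) (S(P, v) = v + (-2 + 3*I)*P = v + P*(-2 + 3*I))
-7*D(S(b(-3, 3), -3), -2)*34 = -7*(-3 - (3 - 3)*(2 - 3*I))*(-2)*34 = -7*(-3 - 1*0*(2 - 3*I))*(-2)*34 = -7*(-3 + 0)*(-2)*34 = -(-21)*(-2)*34 = -7*6*34 = -42*34 = -1428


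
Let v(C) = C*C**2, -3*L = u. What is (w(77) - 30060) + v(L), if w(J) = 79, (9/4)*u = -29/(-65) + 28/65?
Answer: -6002245358101/200201625 ≈ -29981.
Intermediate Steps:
u = 76/195 (u = 4*(-29/(-65) + 28/65)/9 = 4*(-29*(-1/65) + 28*(1/65))/9 = 4*(29/65 + 28/65)/9 = (4/9)*(57/65) = 76/195 ≈ 0.38974)
L = -76/585 (L = -1/3*76/195 = -76/585 ≈ -0.12991)
v(C) = C**3
(w(77) - 30060) + v(L) = (79 - 30060) + (-76/585)**3 = -29981 - 438976/200201625 = -6002245358101/200201625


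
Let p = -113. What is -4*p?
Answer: 452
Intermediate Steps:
-4*p = -4*(-113) = 452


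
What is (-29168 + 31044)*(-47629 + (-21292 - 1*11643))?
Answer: -151138064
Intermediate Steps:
(-29168 + 31044)*(-47629 + (-21292 - 1*11643)) = 1876*(-47629 + (-21292 - 11643)) = 1876*(-47629 - 32935) = 1876*(-80564) = -151138064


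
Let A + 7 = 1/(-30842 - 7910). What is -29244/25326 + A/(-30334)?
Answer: -116903212883/101261201472 ≈ -1.1545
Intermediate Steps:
A = -271265/38752 (A = -7 + 1/(-30842 - 7910) = -7 + 1/(-38752) = -7 - 1/38752 = -271265/38752 ≈ -7.0000)
-29244/25326 + A/(-30334) = -29244/25326 - 271265/38752/(-30334) = -29244*1/25326 - 271265/38752*(-1/30334) = -4874/4221 + 271265/1175503168 = -116903212883/101261201472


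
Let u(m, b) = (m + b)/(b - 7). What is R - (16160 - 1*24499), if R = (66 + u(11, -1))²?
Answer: 200505/16 ≈ 12532.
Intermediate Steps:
u(m, b) = (b + m)/(-7 + b)
R = 67081/16 (R = (66 + (-1 + 11)/(-7 - 1))² = (66 + 10/(-8))² = (66 - ⅛*10)² = (66 - 5/4)² = (259/4)² = 67081/16 ≈ 4192.6)
R - (16160 - 1*24499) = 67081/16 - (16160 - 1*24499) = 67081/16 - (16160 - 24499) = 67081/16 - 1*(-8339) = 67081/16 + 8339 = 200505/16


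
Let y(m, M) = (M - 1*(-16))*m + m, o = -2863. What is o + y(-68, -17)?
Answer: -2863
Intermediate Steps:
y(m, M) = m + m*(16 + M) (y(m, M) = (M + 16)*m + m = (16 + M)*m + m = m*(16 + M) + m = m + m*(16 + M))
o + y(-68, -17) = -2863 - 68*(17 - 17) = -2863 - 68*0 = -2863 + 0 = -2863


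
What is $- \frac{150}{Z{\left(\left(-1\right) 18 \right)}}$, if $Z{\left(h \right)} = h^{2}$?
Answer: $- \frac{25}{54} \approx -0.46296$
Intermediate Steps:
$- \frac{150}{Z{\left(\left(-1\right) 18 \right)}} = - \frac{150}{\left(\left(-1\right) 18\right)^{2}} = - \frac{150}{\left(-18\right)^{2}} = - \frac{150}{324} = \left(-150\right) \frac{1}{324} = - \frac{25}{54}$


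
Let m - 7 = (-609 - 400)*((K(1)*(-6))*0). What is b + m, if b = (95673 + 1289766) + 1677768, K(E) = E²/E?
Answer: 3063214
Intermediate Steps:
K(E) = E
m = 7 (m = 7 + (-609 - 400)*((1*(-6))*0) = 7 - (-6054)*0 = 7 - 1009*0 = 7 + 0 = 7)
b = 3063207 (b = 1385439 + 1677768 = 3063207)
b + m = 3063207 + 7 = 3063214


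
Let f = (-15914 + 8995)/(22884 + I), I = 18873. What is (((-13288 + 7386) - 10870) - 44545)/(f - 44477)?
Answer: 2560413969/1857233008 ≈ 1.3786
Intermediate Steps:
f = -6919/41757 (f = (-15914 + 8995)/(22884 + 18873) = -6919/41757 ≈ -0.16570)
(((-13288 + 7386) - 10870) - 44545)/(f - 44477) = (((-13288 + 7386) - 10870) - 44545)/(-6919/41757 - 44477) = ((-5902 - 10870) - 44545)/(-1857233008/41757) = (-16772 - 44545)*(-41757/1857233008) = -61317*(-41757/1857233008) = 2560413969/1857233008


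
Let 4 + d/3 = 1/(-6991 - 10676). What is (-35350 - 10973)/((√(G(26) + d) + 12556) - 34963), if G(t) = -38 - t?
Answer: 6112543265829/2956712166526 + 46323*I*√2635710285/2956712166526 ≈ 2.0673 + 0.00080433*I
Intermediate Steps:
d = -70669/5889 (d = -12 + 3/(-6991 - 10676) = -12 + 3/(-17667) = -12 + 3*(-1/17667) = -12 - 1/5889 = -70669/5889 ≈ -12.000)
(-35350 - 10973)/((√(G(26) + d) + 12556) - 34963) = (-35350 - 10973)/((√((-38 - 1*26) - 70669/5889) + 12556) - 34963) = -46323/((√((-38 - 26) - 70669/5889) + 12556) - 34963) = -46323/((√(-64 - 70669/5889) + 12556) - 34963) = -46323/((√(-447565/5889) + 12556) - 34963) = -46323/((I*√2635710285/5889 + 12556) - 34963) = -46323/((12556 + I*√2635710285/5889) - 34963) = -46323/(-22407 + I*√2635710285/5889)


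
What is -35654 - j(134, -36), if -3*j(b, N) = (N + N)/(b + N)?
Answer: -1747058/49 ≈ -35654.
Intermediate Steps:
j(b, N) = -2*N/(3*(N + b)) (j(b, N) = -(N + N)/(3*(b + N)) = -2*N/(3*(N + b)))
-35654 - j(134, -36) = -35654 - (-2)*(-36)/(3*(-36) + 3*134) = -35654 - (-2)*(-36)/(-108 + 402) = -35654 - (-2)*(-36)/294 = -35654 - 1*12/49 = -35654 - 12/49 = -1747058/49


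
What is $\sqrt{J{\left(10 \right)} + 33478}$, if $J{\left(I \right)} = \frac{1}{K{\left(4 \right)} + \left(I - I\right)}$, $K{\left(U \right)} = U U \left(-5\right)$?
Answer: $\frac{\sqrt{13391195}}{20} \approx 182.97$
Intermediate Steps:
$K{\left(U \right)} = - 5 U^{2}$ ($K{\left(U \right)} = U^{2} \left(-5\right) = - 5 U^{2}$)
$J{\left(I \right)} = - \frac{1}{80}$ ($J{\left(I \right)} = \frac{1}{- 5 \cdot 4^{2} + \left(I - I\right)} = \frac{1}{\left(-5\right) 16 + 0} = \frac{1}{-80 + 0} = \frac{1}{-80} = - \frac{1}{80}$)
$\sqrt{J{\left(10 \right)} + 33478} = \sqrt{- \frac{1}{80} + 33478} = \sqrt{\frac{2678239}{80}} = \frac{\sqrt{13391195}}{20}$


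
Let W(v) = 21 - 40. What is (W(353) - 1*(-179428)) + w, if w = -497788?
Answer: -318379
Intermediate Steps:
W(v) = -19
(W(353) - 1*(-179428)) + w = (-19 - 1*(-179428)) - 497788 = (-19 + 179428) - 497788 = 179409 - 497788 = -318379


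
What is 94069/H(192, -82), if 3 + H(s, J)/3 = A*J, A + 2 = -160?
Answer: 4951/2097 ≈ 2.3610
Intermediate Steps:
A = -162 (A = -2 - 160 = -162)
H(s, J) = -9 - 486*J (H(s, J) = -9 + 3*(-162*J) = -9 - 486*J)
94069/H(192, -82) = 94069/(-9 - 486*(-82)) = 94069/(-9 + 39852) = 94069/39843 = 94069*(1/39843) = 4951/2097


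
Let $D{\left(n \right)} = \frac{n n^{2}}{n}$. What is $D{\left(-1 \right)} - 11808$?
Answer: $-11807$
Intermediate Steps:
$D{\left(n \right)} = n^{2}$ ($D{\left(n \right)} = \frac{n^{3}}{n} = n^{2}$)
$D{\left(-1 \right)} - 11808 = \left(-1\right)^{2} - 11808 = 1 - 11808 = -11807$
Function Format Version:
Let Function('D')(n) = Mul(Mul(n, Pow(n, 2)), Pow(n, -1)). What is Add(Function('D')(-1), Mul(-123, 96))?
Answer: -11807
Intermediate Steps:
Function('D')(n) = Pow(n, 2) (Function('D')(n) = Mul(Pow(n, 3), Pow(n, -1)) = Pow(n, 2))
Add(Function('D')(-1), Mul(-123, 96)) = Add(Pow(-1, 2), Mul(-123, 96)) = Add(1, -11808) = -11807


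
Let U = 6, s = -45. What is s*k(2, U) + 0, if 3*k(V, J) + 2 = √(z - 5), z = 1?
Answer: 30 - 30*I ≈ 30.0 - 30.0*I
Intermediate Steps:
k(V, J) = -⅔ + 2*I/3 (k(V, J) = -⅔ + √(1 - 5)/3 = -⅔ + √(-4)/3 = -⅔ + (2*I)/3 = -⅔ + 2*I/3)
s*k(2, U) + 0 = -45*(-⅔ + 2*I/3) + 0 = (30 - 30*I) + 0 = 30 - 30*I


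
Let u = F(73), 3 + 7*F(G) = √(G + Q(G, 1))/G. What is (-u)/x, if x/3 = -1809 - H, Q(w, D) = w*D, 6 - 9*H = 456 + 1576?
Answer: -9/99785 + 3*√146/7284305 ≈ -8.5218e-5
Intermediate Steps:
H = -2026/9 (H = ⅔ - (456 + 1576)/9 = ⅔ - ⅑*2032 = ⅔ - 2032/9 = -2026/9 ≈ -225.11)
Q(w, D) = D*w
x = -14255/3 (x = 3*(-1809 - 1*(-2026/9)) = 3*(-1809 + 2026/9) = 3*(-14255/9) = -14255/3 ≈ -4751.7)
F(G) = -3/7 + √2/(7*√G) (F(G) = -3/7 + (√(G + 1*G)/G)/7 = -3/7 + (√(G + G)/G)/7 = -3/7 + (√(2*G)/G)/7 = -3/7 + ((√2*√G)/G)/7 = -3/7 + (√2/√G)/7 = -3/7 + √2/(7*√G))
u = -3/7 + √146/511 (u = -3/7 + √2/(7*√73) = -3/7 + √2*(√73/73)/7 = -3/7 + √146/511 ≈ -0.40493)
(-u)/x = (-(-3/7 + √146/511))/(-14255/3) = (3/7 - √146/511)*(-3/14255) = -9/99785 + 3*√146/7284305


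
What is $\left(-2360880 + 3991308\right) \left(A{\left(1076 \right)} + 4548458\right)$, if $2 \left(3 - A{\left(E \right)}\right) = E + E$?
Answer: $7414183830780$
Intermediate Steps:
$A{\left(E \right)} = 3 - E$ ($A{\left(E \right)} = 3 - \frac{E + E}{2} = 3 - \frac{2 E}{2} = 3 - E$)
$\left(-2360880 + 3991308\right) \left(A{\left(1076 \right)} + 4548458\right) = \left(-2360880 + 3991308\right) \left(\left(3 - 1076\right) + 4548458\right) = 1630428 \left(\left(3 - 1076\right) + 4548458\right) = 1630428 \left(-1073 + 4548458\right) = 1630428 \cdot 4547385 = 7414183830780$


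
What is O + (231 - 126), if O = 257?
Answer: 362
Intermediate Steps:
O + (231 - 126) = 257 + (231 - 126) = 257 + 105 = 362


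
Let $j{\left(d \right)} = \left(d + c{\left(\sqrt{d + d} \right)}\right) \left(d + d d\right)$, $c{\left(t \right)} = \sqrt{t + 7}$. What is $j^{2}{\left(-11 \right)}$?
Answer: $12100 \left(-11 + \sqrt{7 + i \sqrt{22}}\right)^{2} \approx 8.095 \cdot 10^{5} - 1.6804 \cdot 10^{5} i$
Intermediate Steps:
$c{\left(t \right)} = \sqrt{7 + t}$
$j{\left(d \right)} = \left(d + d^{2}\right) \left(d + \sqrt{7 + \sqrt{2} \sqrt{d}}\right)$ ($j{\left(d \right)} = \left(d + \sqrt{7 + \sqrt{d + d}}\right) \left(d + d d\right) = \left(d + \sqrt{7 + \sqrt{2 d}}\right) \left(d + d^{2}\right) = \left(d + \sqrt{7 + \sqrt{2} \sqrt{d}}\right) \left(d + d^{2}\right) = \left(d + d^{2}\right) \left(d + \sqrt{7 + \sqrt{2} \sqrt{d}}\right)$)
$j^{2}{\left(-11 \right)} = \left(- 11 \left(-11 + \left(-11\right)^{2} + \sqrt{7 + \sqrt{2} \sqrt{-11}} - 11 \sqrt{7 + \sqrt{2} \sqrt{-11}}\right)\right)^{2} = \left(- 11 \left(-11 + 121 + \sqrt{7 + \sqrt{2} i \sqrt{11}} - 11 \sqrt{7 + \sqrt{2} i \sqrt{11}}\right)\right)^{2} = \left(- 11 \left(-11 + 121 + \sqrt{7 + i \sqrt{22}} - 11 \sqrt{7 + i \sqrt{22}}\right)\right)^{2} = \left(- 11 \left(110 - 10 \sqrt{7 + i \sqrt{22}}\right)\right)^{2} = \left(-1210 + 110 \sqrt{7 + i \sqrt{22}}\right)^{2}$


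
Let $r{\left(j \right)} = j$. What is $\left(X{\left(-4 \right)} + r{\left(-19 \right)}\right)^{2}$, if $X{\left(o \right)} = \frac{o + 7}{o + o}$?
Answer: $\frac{24025}{64} \approx 375.39$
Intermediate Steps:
$X{\left(o \right)} = \frac{7 + o}{2 o}$
$\left(X{\left(-4 \right)} + r{\left(-19 \right)}\right)^{2} = \left(\frac{7 - 4}{2 \left(-4\right)} - 19\right)^{2} = \left(\frac{1}{2} \left(- \frac{1}{4}\right) 3 - 19\right)^{2} = \left(- \frac{3}{8} - 19\right)^{2} = \left(- \frac{155}{8}\right)^{2} = \frac{24025}{64}$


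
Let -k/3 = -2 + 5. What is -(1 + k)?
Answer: 8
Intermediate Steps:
k = -9 (k = -3*(-2 + 5) = -3*3 = -9)
-(1 + k) = -(1 - 9) = -1*(-8) = 8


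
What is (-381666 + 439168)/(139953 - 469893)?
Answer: -28751/164970 ≈ -0.17428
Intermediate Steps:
(-381666 + 439168)/(139953 - 469893) = 57502/(-329940) = 57502*(-1/329940) = -28751/164970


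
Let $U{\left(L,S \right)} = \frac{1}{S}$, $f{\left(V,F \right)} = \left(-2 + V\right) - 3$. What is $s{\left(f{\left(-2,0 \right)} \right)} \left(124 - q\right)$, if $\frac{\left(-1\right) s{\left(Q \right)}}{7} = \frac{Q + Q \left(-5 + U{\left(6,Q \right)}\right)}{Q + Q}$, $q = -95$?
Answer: $\frac{6351}{2} \approx 3175.5$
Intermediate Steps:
$f{\left(V,F \right)} = -5 + V$
$s{\left(Q \right)} = - \frac{7 \left(Q + Q \left(-5 + \frac{1}{Q}\right)\right)}{2 Q}$ ($s{\left(Q \right)} = - 7 \frac{Q + Q \left(-5 + \frac{1}{Q}\right)}{Q + Q} = - 7 \frac{Q + Q \left(-5 + \frac{1}{Q}\right)}{2 Q} = - \frac{7 \left(Q + Q \left(-5 + \frac{1}{Q}\right)\right)}{2 Q}$)
$s{\left(f{\left(-2,0 \right)} \right)} \left(124 - q\right) = \left(14 - \frac{7}{2 \left(-5 - 2\right)}\right) \left(124 - -95\right) = \left(14 - \frac{7}{2 \left(-7\right)}\right) \left(124 + 95\right) = \left(14 - - \frac{1}{2}\right) 219 = \left(14 + \frac{1}{2}\right) 219 = \frac{29}{2} \cdot 219 = \frac{6351}{2}$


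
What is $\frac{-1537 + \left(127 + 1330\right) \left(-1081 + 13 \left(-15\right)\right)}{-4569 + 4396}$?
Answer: $\frac{1860669}{173} \approx 10755.0$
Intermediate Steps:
$\frac{-1537 + \left(127 + 1330\right) \left(-1081 + 13 \left(-15\right)\right)}{-4569 + 4396} = \frac{-1537 + 1457 \left(-1081 - 195\right)}{-173} = \left(-1537 + 1457 \left(-1276\right)\right) \left(- \frac{1}{173}\right) = \left(-1537 - 1859132\right) \left(- \frac{1}{173}\right) = \left(-1860669\right) \left(- \frac{1}{173}\right) = \frac{1860669}{173}$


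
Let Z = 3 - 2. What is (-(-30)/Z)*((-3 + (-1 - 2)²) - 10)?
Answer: -120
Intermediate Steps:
Z = 1
(-(-30)/Z)*((-3 + (-1 - 2)²) - 10) = (-(-30)/1)*((-3 + (-1 - 2)²) - 10) = (-(-30))*((-3 + (-3)²) - 10) = (-15*(-2))*((-3 + 9) - 10) = 30*(6 - 10) = 30*(-4) = -120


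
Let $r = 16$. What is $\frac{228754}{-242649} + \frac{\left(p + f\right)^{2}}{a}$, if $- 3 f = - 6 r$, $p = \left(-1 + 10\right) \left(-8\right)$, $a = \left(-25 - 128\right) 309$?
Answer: $- \frac{414927454}{424878399} \approx -0.97658$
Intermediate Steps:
$a = -47277$ ($a = \left(-153\right) 309 = -47277$)
$p = -72$ ($p = 9 \left(-8\right) = -72$)
$f = 32$ ($f = - \frac{\left(-6\right) 16}{3} = \left(- \frac{1}{3}\right) \left(-96\right) = 32$)
$\frac{228754}{-242649} + \frac{\left(p + f\right)^{2}}{a} = \frac{228754}{-242649} + \frac{\left(-72 + 32\right)^{2}}{-47277} = 228754 \left(- \frac{1}{242649}\right) + \left(-40\right)^{2} \left(- \frac{1}{47277}\right) = - \frac{228754}{242649} + 1600 \left(- \frac{1}{47277}\right) = - \frac{228754}{242649} - \frac{1600}{47277} = - \frac{414927454}{424878399}$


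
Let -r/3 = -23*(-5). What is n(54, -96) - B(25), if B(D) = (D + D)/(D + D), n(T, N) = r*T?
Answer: -18631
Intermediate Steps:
r = -345 (r = -(-69)*(-5) = -3*115 = -345)
n(T, N) = -345*T
B(D) = 1 (B(D) = (2*D)/((2*D)) = (2*D)*(1/(2*D)) = 1)
n(54, -96) - B(25) = -345*54 - 1*1 = -18630 - 1 = -18631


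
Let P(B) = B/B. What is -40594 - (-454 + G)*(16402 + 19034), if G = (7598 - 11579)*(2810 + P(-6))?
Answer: 396565830026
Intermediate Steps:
P(B) = 1
G = -11190591 (G = (7598 - 11579)*(2810 + 1) = -3981*2811 = -11190591)
-40594 - (-454 + G)*(16402 + 19034) = -40594 - (-454 - 11190591)*(16402 + 19034) = -40594 - (-11191045)*35436 = -40594 - 1*(-396565870620) = -40594 + 396565870620 = 396565830026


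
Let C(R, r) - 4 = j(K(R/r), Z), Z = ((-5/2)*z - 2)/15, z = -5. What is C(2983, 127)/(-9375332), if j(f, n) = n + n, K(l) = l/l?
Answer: -27/46876660 ≈ -5.7598e-7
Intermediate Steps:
K(l) = 1
Z = 7/10 (Z = (-5/2*(-5) - 2)/15 = (-5*½*(-5) - 2)*(1/15) = (-5/2*(-5) - 2)*(1/15) = (25/2 - 2)*(1/15) = (21/2)*(1/15) = 7/10 ≈ 0.70000)
j(f, n) = 2*n
C(R, r) = 27/5 (C(R, r) = 4 + 2*(7/10) = 4 + 7/5 = 27/5)
C(2983, 127)/(-9375332) = (27/5)/(-9375332) = (27/5)*(-1/9375332) = -27/46876660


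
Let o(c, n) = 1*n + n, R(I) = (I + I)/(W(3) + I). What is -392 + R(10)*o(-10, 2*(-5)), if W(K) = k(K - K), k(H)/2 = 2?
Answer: -2944/7 ≈ -420.57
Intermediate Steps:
k(H) = 4 (k(H) = 2*2 = 4)
W(K) = 4
R(I) = 2*I/(4 + I) (R(I) = (I + I)/(4 + I) = (2*I)/(4 + I) = 2*I/(4 + I))
o(c, n) = 2*n (o(c, n) = n + n = 2*n)
-392 + R(10)*o(-10, 2*(-5)) = -392 + (2*10/(4 + 10))*(2*(2*(-5))) = -392 + (2*10/14)*(2*(-10)) = -392 + (2*10*(1/14))*(-20) = -392 + (10/7)*(-20) = -392 - 200/7 = -2944/7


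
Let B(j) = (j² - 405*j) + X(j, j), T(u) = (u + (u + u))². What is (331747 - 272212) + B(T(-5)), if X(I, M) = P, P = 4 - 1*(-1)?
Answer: 19040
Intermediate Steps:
P = 5 (P = 4 + 1 = 5)
T(u) = 9*u² (T(u) = (u + 2*u)² = (3*u)² = 9*u²)
X(I, M) = 5
B(j) = 5 + j² - 405*j (B(j) = (j² - 405*j) + 5 = 5 + j² - 405*j)
(331747 - 272212) + B(T(-5)) = (331747 - 272212) + (5 + (9*(-5)²)² - 3645*(-5)²) = 59535 + (5 + (9*25)² - 3645*25) = 59535 + (5 + 225² - 405*225) = 59535 + (5 + 50625 - 91125) = 59535 - 40495 = 19040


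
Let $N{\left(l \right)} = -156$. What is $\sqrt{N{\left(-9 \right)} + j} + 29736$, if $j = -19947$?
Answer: $29736 + i \sqrt{20103} \approx 29736.0 + 141.79 i$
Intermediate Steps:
$\sqrt{N{\left(-9 \right)} + j} + 29736 = \sqrt{-156 - 19947} + 29736 = \sqrt{-20103} + 29736 = i \sqrt{20103} + 29736 = 29736 + i \sqrt{20103}$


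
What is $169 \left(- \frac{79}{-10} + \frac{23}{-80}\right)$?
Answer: $\frac{102921}{80} \approx 1286.5$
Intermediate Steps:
$169 \left(- \frac{79}{-10} + \frac{23}{-80}\right) = 169 \left(\left(-79\right) \left(- \frac{1}{10}\right) + 23 \left(- \frac{1}{80}\right)\right) = 169 \left(\frac{79}{10} - \frac{23}{80}\right) = 169 \cdot \frac{609}{80} = \frac{102921}{80}$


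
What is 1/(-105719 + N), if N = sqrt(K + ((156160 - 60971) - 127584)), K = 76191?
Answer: -105719/11176463165 - 2*sqrt(10949)/11176463165 ≈ -9.4778e-6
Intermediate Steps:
N = 2*sqrt(10949) (N = sqrt(76191 + ((156160 - 60971) - 127584)) = sqrt(76191 + (95189 - 127584)) = sqrt(76191 - 32395) = sqrt(43796) = 2*sqrt(10949) ≈ 209.27)
1/(-105719 + N) = 1/(-105719 + 2*sqrt(10949))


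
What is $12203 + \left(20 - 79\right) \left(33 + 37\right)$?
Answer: $8073$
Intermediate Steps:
$12203 + \left(20 - 79\right) \left(33 + 37\right) = 12203 - 4130 = 8073$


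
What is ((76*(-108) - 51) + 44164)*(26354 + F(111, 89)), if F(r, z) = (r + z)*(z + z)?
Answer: 2224458370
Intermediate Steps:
F(r, z) = 2*z*(r + z) (F(r, z) = (r + z)*(2*z) = 2*z*(r + z))
((76*(-108) - 51) + 44164)*(26354 + F(111, 89)) = ((76*(-108) - 51) + 44164)*(26354 + 2*89*(111 + 89)) = ((-8208 - 51) + 44164)*(26354 + 2*89*200) = (-8259 + 44164)*(26354 + 35600) = 35905*61954 = 2224458370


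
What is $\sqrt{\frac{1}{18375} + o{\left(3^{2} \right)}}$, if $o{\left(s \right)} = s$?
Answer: $\frac{16 \sqrt{9690}}{525} \approx 3.0$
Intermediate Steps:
$\sqrt{\frac{1}{18375} + o{\left(3^{2} \right)}} = \sqrt{\frac{1}{18375} + 3^{2}} = \sqrt{\frac{1}{18375} + 9} = \sqrt{\frac{165376}{18375}} = \frac{16 \sqrt{9690}}{525}$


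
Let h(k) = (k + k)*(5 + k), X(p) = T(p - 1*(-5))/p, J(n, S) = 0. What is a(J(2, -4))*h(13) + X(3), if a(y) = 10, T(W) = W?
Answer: 14048/3 ≈ 4682.7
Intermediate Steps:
X(p) = (5 + p)/p (X(p) = (p - 1*(-5))/p = (p + 5)/p = (5 + p)/p)
h(k) = 2*k*(5 + k) (h(k) = (2*k)*(5 + k) = 2*k*(5 + k))
a(J(2, -4))*h(13) + X(3) = 10*(2*13*(5 + 13)) + (5 + 3)/3 = 10*(2*13*18) + (1/3)*8 = 10*468 + 8/3 = 4680 + 8/3 = 14048/3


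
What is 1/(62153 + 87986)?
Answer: 1/150139 ≈ 6.6605e-6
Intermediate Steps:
1/(62153 + 87986) = 1/150139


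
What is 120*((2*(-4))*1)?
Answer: -960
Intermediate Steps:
120*((2*(-4))*1) = 120*(-8*1) = 120*(-8) = -960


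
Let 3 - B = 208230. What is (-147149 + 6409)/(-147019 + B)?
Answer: 70370/177623 ≈ 0.39618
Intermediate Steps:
B = -208227 (B = 3 - 1*208230 = 3 - 208230 = -208227)
(-147149 + 6409)/(-147019 + B) = (-147149 + 6409)/(-147019 - 208227) = -140740/(-355246) = -140740*(-1/355246) = 70370/177623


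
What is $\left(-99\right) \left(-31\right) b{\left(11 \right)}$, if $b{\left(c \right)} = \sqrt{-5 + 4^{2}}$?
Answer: $3069 \sqrt{11} \approx 10179.0$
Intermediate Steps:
$b{\left(c \right)} = \sqrt{11}$ ($b{\left(c \right)} = \sqrt{-5 + 16} = \sqrt{11}$)
$\left(-99\right) \left(-31\right) b{\left(11 \right)} = \left(-99\right) \left(-31\right) \sqrt{11} = 3069 \sqrt{11}$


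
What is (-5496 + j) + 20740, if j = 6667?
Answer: 21911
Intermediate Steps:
(-5496 + j) + 20740 = (-5496 + 6667) + 20740 = 1171 + 20740 = 21911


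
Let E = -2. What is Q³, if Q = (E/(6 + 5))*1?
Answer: -8/1331 ≈ -0.0060105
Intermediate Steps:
Q = -2/11 (Q = (-2/(6 + 5))*1 = (-2/11)*1 = ((1/11)*(-2))*1 = -2/11*1 = -2/11 ≈ -0.18182)
Q³ = (-2/11)³ = -8/1331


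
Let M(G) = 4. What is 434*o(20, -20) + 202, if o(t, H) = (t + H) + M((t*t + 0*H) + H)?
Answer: 1938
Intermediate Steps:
o(t, H) = 4 + H + t (o(t, H) = (t + H) + 4 = (H + t) + 4 = 4 + H + t)
434*o(20, -20) + 202 = 434*(4 - 20 + 20) + 202 = 434*4 + 202 = 1736 + 202 = 1938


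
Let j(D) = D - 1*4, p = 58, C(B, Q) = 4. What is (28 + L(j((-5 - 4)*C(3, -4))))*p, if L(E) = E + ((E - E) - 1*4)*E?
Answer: 8584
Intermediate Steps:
j(D) = -4 + D (j(D) = D - 4 = -4 + D)
L(E) = -3*E (L(E) = E + (0 - 4)*E = E - 4*E = -3*E)
(28 + L(j((-5 - 4)*C(3, -4))))*p = (28 - 3*(-4 + (-5 - 4)*4))*58 = (28 - 3*(-4 - 9*4))*58 = (28 - 3*(-4 - 36))*58 = (28 - 3*(-40))*58 = (28 + 120)*58 = 148*58 = 8584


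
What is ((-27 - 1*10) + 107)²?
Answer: 4900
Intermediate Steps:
((-27 - 1*10) + 107)² = ((-27 - 10) + 107)² = (-37 + 107)² = 70² = 4900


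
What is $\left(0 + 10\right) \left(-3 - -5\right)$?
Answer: $20$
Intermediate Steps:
$\left(0 + 10\right) \left(-3 - -5\right) = 10 \left(-3 + 5\right) = 10 \cdot 2 = 20$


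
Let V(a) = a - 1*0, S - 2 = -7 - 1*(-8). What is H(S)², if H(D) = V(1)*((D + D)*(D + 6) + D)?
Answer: 3249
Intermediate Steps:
S = 3 (S = 2 + (-7 - 1*(-8)) = 2 + (-7 + 8) = 2 + 1 = 3)
V(a) = a (V(a) = a + 0 = a)
H(D) = D + 2*D*(6 + D) (H(D) = 1*((D + D)*(D + 6) + D) = 1*((2*D)*(6 + D) + D) = 1*(2*D*(6 + D) + D) = 1*(D + 2*D*(6 + D)) = D + 2*D*(6 + D))
H(S)² = (3*(13 + 2*3))² = (3*(13 + 6))² = (3*19)² = 57² = 3249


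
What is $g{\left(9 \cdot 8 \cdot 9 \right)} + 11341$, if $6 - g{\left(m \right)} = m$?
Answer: $10699$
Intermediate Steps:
$g{\left(m \right)} = 6 - m$
$g{\left(9 \cdot 8 \cdot 9 \right)} + 11341 = \left(6 - 9 \cdot 8 \cdot 9\right) + 11341 = \left(6 - 72 \cdot 9\right) + 11341 = \left(6 - 648\right) + 11341 = -642 + 11341 = 10699$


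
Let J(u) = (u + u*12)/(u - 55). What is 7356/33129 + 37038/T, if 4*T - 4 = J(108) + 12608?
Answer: 3681362587/308210130 ≈ 11.944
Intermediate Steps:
J(u) = 13*u/(-55 + u) (J(u) = (u + 12*u)/(-55 + u) = (13*u)/(-55 + u) = 13*u/(-55 + u))
T = 167460/53 (T = 1 + (13*108/(-55 + 108) + 12608)/4 = 1 + (13*108/53 + 12608)/4 = 1 + (13*108*(1/53) + 12608)/4 = 1 + (1404/53 + 12608)/4 = 1 + (1/4)*(669628/53) = 1 + 167407/53 = 167460/53 ≈ 3159.6)
7356/33129 + 37038/T = 7356/33129 + 37038/(167460/53) = 7356*(1/33129) + 37038*(53/167460) = 2452/11043 + 327169/27910 = 3681362587/308210130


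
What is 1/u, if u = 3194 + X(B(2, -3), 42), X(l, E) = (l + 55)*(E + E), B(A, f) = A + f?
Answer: 1/7730 ≈ 0.00012937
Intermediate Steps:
X(l, E) = 2*E*(55 + l) (X(l, E) = (55 + l)*(2*E) = 2*E*(55 + l))
u = 7730 (u = 3194 + 2*42*(55 + (2 - 3)) = 3194 + 2*42*(55 - 1) = 3194 + 2*42*54 = 3194 + 4536 = 7730)
1/u = 1/7730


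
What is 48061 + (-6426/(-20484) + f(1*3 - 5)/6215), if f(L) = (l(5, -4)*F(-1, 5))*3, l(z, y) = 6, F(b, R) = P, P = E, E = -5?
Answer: 67984341841/1414534 ≈ 48061.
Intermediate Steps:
P = -5
F(b, R) = -5
f(L) = -90 (f(L) = (6*(-5))*3 = -30*3 = -90)
48061 + (-6426/(-20484) + f(1*3 - 5)/6215) = 48061 + (-6426/(-20484) - 90/6215) = 48061 + (-6426*(-1/20484) - 90*1/6215) = 48061 + (357/1138 - 18/1243) = 48061 + 423267/1414534 = 67984341841/1414534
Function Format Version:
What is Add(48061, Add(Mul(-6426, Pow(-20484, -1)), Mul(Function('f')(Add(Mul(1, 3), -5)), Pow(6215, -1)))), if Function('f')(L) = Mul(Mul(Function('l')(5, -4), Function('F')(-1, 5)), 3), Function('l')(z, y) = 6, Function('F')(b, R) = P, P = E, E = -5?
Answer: Rational(67984341841, 1414534) ≈ 48061.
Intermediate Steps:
P = -5
Function('F')(b, R) = -5
Function('f')(L) = -90 (Function('f')(L) = Mul(Mul(6, -5), 3) = Mul(-30, 3) = -90)
Add(48061, Add(Mul(-6426, Pow(-20484, -1)), Mul(Function('f')(Add(Mul(1, 3), -5)), Pow(6215, -1)))) = Add(48061, Add(Mul(-6426, Pow(-20484, -1)), Mul(-90, Pow(6215, -1)))) = Add(48061, Add(Mul(-6426, Rational(-1, 20484)), Mul(-90, Rational(1, 6215)))) = Add(48061, Add(Rational(357, 1138), Rational(-18, 1243))) = Add(48061, Rational(423267, 1414534)) = Rational(67984341841, 1414534)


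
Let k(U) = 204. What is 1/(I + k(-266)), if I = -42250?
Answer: -1/42046 ≈ -2.3783e-5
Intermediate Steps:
1/(I + k(-266)) = 1/(-42250 + 204) = 1/(-42046) = -1/42046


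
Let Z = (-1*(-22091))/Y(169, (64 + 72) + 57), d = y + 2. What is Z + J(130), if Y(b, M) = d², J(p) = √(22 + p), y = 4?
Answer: 22091/36 + 2*√38 ≈ 625.97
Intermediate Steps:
d = 6 (d = 4 + 2 = 6)
Y(b, M) = 36 (Y(b, M) = 6² = 36)
Z = 22091/36 (Z = -1*(-22091)/36 = 22091*(1/36) = 22091/36 ≈ 613.64)
Z + J(130) = 22091/36 + √(22 + 130) = 22091/36 + √152 = 22091/36 + 2*√38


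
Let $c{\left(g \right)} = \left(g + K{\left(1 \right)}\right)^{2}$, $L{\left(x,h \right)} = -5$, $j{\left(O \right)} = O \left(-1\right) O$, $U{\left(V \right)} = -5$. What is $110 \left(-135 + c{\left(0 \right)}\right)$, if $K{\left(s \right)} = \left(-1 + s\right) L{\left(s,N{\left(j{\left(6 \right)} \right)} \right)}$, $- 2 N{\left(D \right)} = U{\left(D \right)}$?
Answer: $-14850$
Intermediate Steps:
$j{\left(O \right)} = - O^{2}$ ($j{\left(O \right)} = - O O = - O^{2}$)
$N{\left(D \right)} = \frac{5}{2}$ ($N{\left(D \right)} = \left(- \frac{1}{2}\right) \left(-5\right) = \frac{5}{2}$)
$K{\left(s \right)} = 5 - 5 s$ ($K{\left(s \right)} = \left(-1 + s\right) \left(-5\right) = 5 - 5 s$)
$c{\left(g \right)} = g^{2}$ ($c{\left(g \right)} = \left(g + \left(5 - 5\right)\right)^{2} = \left(g + 0\right)^{2} = g^{2}$)
$110 \left(-135 + c{\left(0 \right)}\right) = 110 \left(-135 + 0^{2}\right) = 110 \left(-135 + 0\right) = 110 \left(-135\right) = -14850$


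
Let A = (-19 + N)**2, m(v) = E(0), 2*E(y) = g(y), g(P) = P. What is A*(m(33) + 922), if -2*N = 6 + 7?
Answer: 1199061/2 ≈ 5.9953e+5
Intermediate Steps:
N = -13/2 (N = -(6 + 7)/2 = -1/2*13 = -13/2 ≈ -6.5000)
E(y) = y/2
m(v) = 0 (m(v) = (1/2)*0 = 0)
A = 2601/4 (A = (-19 - 13/2)**2 = (-51/2)**2 = 2601/4 ≈ 650.25)
A*(m(33) + 922) = 2601*(0 + 922)/4 = (2601/4)*922 = 1199061/2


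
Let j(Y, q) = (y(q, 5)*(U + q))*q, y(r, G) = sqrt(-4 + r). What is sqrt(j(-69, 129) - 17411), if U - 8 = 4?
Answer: sqrt(-17411 + 90945*sqrt(5)) ≈ 431.22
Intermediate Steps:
U = 12 (U = 8 + 4 = 12)
j(Y, q) = q*sqrt(-4 + q)*(12 + q) (j(Y, q) = (sqrt(-4 + q)*(12 + q))*q = q*sqrt(-4 + q)*(12 + q))
sqrt(j(-69, 129) - 17411) = sqrt(129*sqrt(-4 + 129)*(12 + 129) - 17411) = sqrt(129*sqrt(125)*141 - 17411) = sqrt(129*(5*sqrt(5))*141 - 17411) = sqrt(90945*sqrt(5) - 17411) = sqrt(-17411 + 90945*sqrt(5))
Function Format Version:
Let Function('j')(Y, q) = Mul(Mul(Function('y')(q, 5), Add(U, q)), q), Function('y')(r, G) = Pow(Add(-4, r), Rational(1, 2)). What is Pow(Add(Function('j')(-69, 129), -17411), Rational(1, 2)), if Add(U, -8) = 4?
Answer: Pow(Add(-17411, Mul(90945, Pow(5, Rational(1, 2)))), Rational(1, 2)) ≈ 431.22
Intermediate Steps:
U = 12 (U = Add(8, 4) = 12)
Function('j')(Y, q) = Mul(q, Pow(Add(-4, q), Rational(1, 2)), Add(12, q)) (Function('j')(Y, q) = Mul(Mul(Pow(Add(-4, q), Rational(1, 2)), Add(12, q)), q) = Mul(q, Pow(Add(-4, q), Rational(1, 2)), Add(12, q)))
Pow(Add(Function('j')(-69, 129), -17411), Rational(1, 2)) = Pow(Add(Mul(129, Pow(Add(-4, 129), Rational(1, 2)), Add(12, 129)), -17411), Rational(1, 2)) = Pow(Add(Mul(129, Pow(125, Rational(1, 2)), 141), -17411), Rational(1, 2)) = Pow(Add(Mul(129, Mul(5, Pow(5, Rational(1, 2))), 141), -17411), Rational(1, 2)) = Pow(Add(Mul(90945, Pow(5, Rational(1, 2))), -17411), Rational(1, 2)) = Pow(Add(-17411, Mul(90945, Pow(5, Rational(1, 2)))), Rational(1, 2))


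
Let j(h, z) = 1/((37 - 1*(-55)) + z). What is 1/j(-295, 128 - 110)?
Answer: 110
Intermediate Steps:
j(h, z) = 1/(92 + z) (j(h, z) = 1/((37 + 55) + z) = 1/(92 + z))
1/j(-295, 128 - 110) = 1/(1/(92 + (128 - 110))) = 1/(1/(92 + 18)) = 1/(1/110) = 110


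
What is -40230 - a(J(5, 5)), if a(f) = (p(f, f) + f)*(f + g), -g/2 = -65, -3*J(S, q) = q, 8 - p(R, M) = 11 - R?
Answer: -354755/9 ≈ -39417.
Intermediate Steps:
p(R, M) = -3 + R (p(R, M) = 8 - (11 - R) = 8 + (-11 + R) = -3 + R)
J(S, q) = -q/3
g = 130 (g = -2*(-65) = 130)
a(f) = (-3 + 2*f)*(130 + f) (a(f) = ((-3 + f) + f)*(f + 130) = (-3 + 2*f)*(130 + f))
-40230 - a(J(5, 5)) = -40230 - (-390 + 2*(-⅓*5)² + 257*(-⅓*5)) = -40230 - (-390 + 2*(-5/3)² + 257*(-5/3)) = -40230 - (-390 + 2*(25/9) - 1285/3) = -40230 - (-390 + 50/9 - 1285/3) = -40230 - 1*(-7315/9) = -40230 + 7315/9 = -354755/9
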